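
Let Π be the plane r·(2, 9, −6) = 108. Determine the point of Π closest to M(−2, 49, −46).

(-12, 4, -16)

n = (2, 9, −6), |n|² = 121, and n·M − 108 = 605.
t = 605/121 = 5, so the foot is M − t·n = (−2, 49, −46) − 5·(2, 9, −6) = (−12, 4, −16).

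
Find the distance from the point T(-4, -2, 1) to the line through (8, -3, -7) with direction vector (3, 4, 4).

√209

Direction vector d = (3, 4, 4).
AP = (-12, 1, 8); AP·d = 0, |AP|² = 209, |d|² = 41.
distance² = |AP|² − (AP·d)²/|d|² = 209 − 0/41 = 209, so the distance is √209.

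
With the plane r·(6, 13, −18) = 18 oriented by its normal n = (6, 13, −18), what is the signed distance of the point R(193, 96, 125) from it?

n·R − 18 = 138.
|n| = 23, so the signed distance is 138/23 = 6.

6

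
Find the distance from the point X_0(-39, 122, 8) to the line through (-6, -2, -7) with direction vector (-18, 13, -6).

3√914

Direction vector d = (-18, 13, -6).
AP = (-33, 124, 15); AP·d = 2116, |AP|² = 16690, |d|² = 529.
distance² = |AP|² − (AP·d)²/|d|² = 16690 − 4477456/529 = 8226, so the distance is 3√914.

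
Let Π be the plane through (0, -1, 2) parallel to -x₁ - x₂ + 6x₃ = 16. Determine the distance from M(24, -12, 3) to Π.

7√38/38

Parallel planes share the normal n = (-1, -1, 6); since (0, -1, 2) lies on the plane, its equation is -x₁ - x₂ + 6x₃ = 13.
Then n·(24, -12, 3) - 13 = -7.
|n| = √(1 + 1 + 36) = √38, so the distance is |-7|/√38 = 7/√38.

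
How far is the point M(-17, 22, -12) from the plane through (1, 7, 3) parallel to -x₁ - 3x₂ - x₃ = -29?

Parallel planes share the normal n = (-1, -3, -1); since (1, 7, 3) lies on the plane, its equation is -x₁ - 3x₂ - x₃ = -25.
Then n·(-17, 22, -12) - (-25) = -12.
|n| = √(1 + 9 + 1) = √11, so the distance is |-12|/√11 = 12/√11.

12/√11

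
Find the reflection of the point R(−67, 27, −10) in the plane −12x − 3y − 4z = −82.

With n = (−12, −3, −4), the signed offset is (n·R − (-82))/|n|² = 845/169 = 5.
R' = R − 2t·n = (−67, 27, −10) − 10·(−12, −3, −4) = (53, 57, 30).

(53, 57, 30)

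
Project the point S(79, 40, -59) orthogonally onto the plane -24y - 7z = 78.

The perpendicular from S has direction n = (0, -24, -7): r = (79, 40, -59) + μ(0, -24, -7).
Substitute into the plane: n·(S + μn) = 78 gives -547 + 625μ = 78, so μ = 1.
Foot = (79, 40, -59) + 1·(0, -24, -7) = (79, 16, -66).

(79, 16, -66)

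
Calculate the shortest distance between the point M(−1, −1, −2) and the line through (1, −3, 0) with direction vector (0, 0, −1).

Direction vector d = (0, 0, −1).
AP = (−2, 2, −2), and AP × d = (−2, −2, 0).
|AP × d|² = 8 and |d|² = 1, so the distance is √8 = 2√2.

2√2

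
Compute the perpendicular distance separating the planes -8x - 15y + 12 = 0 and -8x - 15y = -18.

6/17

Both planes have normal n = (-8, -15, 0), |n| = 17. Any point on the first plane is at distance |(-18) − (-12)|/|n| = 6/17 from the second.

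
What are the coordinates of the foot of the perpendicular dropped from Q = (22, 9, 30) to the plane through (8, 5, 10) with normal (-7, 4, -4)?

The perpendicular from Q has direction n = (-7, 4, -4): r = (22, 9, 30) + μ(-7, 4, -4).
Substitute into the plane: n·(Q + μn) = -76 gives -238 + 81μ = -76, so μ = 2.
Foot = (22, 9, 30) + 2·(-7, 4, -4) = (8, 17, 22).

(8, 17, 22)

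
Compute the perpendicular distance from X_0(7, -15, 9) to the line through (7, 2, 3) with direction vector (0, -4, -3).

15

Direction vector d = (0, -4, -3).
AP = (0, -17, 6), and AP × d = (75, 0, 0).
|AP × d|² = 5625 and |d|² = 25, so the distance is √(5625/25) = √225 = 15.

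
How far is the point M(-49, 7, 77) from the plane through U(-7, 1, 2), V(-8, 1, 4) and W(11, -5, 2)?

27√41/41

UV = (-1, 0, 2) and UW = (18, -6, 0), so a normal is n = UV × UW = (12, 36, 6).
d = |12·(-49) + 36·7 + 6·77 − (-36)| / √(144 + 1296 + 36) = |162| / (6√41) = 27√41/41.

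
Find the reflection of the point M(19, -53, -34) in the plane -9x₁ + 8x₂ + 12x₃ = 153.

With n = (-9, 8, 12), the signed offset is (n·M − 153)/|n|² = -1156/289 = -4.
M' = M − 2t·n = (19, -53, -34) − (-8)·(-9, 8, 12) = (-53, 11, 62).

(-53, 11, 62)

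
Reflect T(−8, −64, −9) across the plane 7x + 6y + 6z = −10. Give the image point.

n = (7, 6, 6), |n|² = 121, n·T − (-10) = -484, so t = -484/121 = -4.
Foot F = T − (-4)·n = (20, −40, 15); the reflection is 2F − T = (48, −16, 39).

(48, -16, 39)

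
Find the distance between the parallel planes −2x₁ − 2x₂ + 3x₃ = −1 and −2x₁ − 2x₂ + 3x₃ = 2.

With common normal n = (−2, −2, 3) (|n| = √17), the distance is |(-1) − 2|/|n| = 3/√17.

3/√17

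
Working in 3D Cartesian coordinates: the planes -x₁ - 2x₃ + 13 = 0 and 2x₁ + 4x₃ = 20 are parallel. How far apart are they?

3√5/5

Divide the second equation by -2 to match normals: -x₁ - 2x₃ = -10.
Both planes have normal n = (-1, 0, -2), |n| = √5. Any point on the first plane is at distance |(-10) − (-13)|/|n| = 3/√5 = 3√5/5 from the second.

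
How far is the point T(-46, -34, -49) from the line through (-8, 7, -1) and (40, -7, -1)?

A direction vector is d = (48, -14, 0).
AP = (-38, -41, -48), and AP × d = (-672, -2304, 2500).
|AP × d|² = 12010000 and |d|² = 2500, so the distance is √(12010000/2500) = √4804 = 2√1201.

2√1201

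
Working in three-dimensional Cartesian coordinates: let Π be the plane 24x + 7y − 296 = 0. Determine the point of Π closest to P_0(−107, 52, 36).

(-11, 80, 36)

n = (24, 7, 0), |n|² = 625, and n·P_0 − 296 = -2500.
t = -2500/625 = -4, so the foot is P_0 − t·n = (−107, 52, 36) − (-4)·(24, 7, 0) = (−11, 80, 36).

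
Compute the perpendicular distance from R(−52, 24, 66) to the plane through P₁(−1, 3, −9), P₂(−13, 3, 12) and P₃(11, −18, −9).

P₁P₂ = (−12, 0, 21) and P₁P₃ = (12, −21, 0), so a normal is n = P₁P₂ × P₁P₃ = (441, 252, 252).
n = (441, 252, 252); n·P − (-1953) = 1701; |n| = 567; distance = 1701/567 = 3.

3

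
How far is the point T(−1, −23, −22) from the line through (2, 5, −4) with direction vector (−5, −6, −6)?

Direction vector d = (−5, −6, −6).
AP = (−3, −28, −18); AP·d = 291, |AP|² = 1117, |d|² = 97.
distance² = |AP|² − (AP·d)²/|d|² = 1117 − 84681/97 = 244, so the distance is 2√61.

2√61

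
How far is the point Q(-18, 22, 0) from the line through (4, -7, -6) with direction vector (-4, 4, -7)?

Direction vector d = (-4, 4, -7).
AP = (-22, 29, 6), and AP × d = (-227, -178, 28).
|AP × d|² = 83997 and |d|² = 81, so the distance is √(83997/81) = √1037.

√1037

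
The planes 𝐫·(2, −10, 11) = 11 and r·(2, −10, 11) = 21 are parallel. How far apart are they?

2/3

Both planes have normal n = (2, −10, 11), |n| = 15. Any point on the first plane is at distance |21 − 11|/|n| = 10/15 = 2/3 from the second.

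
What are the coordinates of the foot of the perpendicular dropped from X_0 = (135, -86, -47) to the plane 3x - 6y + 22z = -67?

(3111/23, -1990/23, -1037/23)

The perpendicular from X_0 has direction n = (3, -6, 22): r = (135, -86, -47) + t(3, -6, 22).
Substitute into the plane: n·(X_0 + tn) = -67 gives -113 + 529t = -67, so t = 2/23.
Foot = (135, -86, -47) + (2/23)·(3, -6, 22) = (3111/23, -1990/23, -1037/23).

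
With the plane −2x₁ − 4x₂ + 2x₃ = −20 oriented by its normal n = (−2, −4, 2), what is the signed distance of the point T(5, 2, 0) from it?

n·T − (-20) = 2.
|n| = 2√6, so the signed distance is 1/√6.

1/√6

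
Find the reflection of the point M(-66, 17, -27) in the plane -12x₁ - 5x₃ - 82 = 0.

(54, 17, 23)

With n = (-12, 0, -5), the signed offset is (n·M − 82)/|n|² = 845/169 = 5.
M' = M − 2t·n = (-66, 17, -27) − 10·(-12, 0, -5) = (54, 17, 23).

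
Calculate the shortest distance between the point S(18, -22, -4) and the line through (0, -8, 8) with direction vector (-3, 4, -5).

Direction vector d = (-3, 4, -5).
AP = (18, -14, -12); AP·d = -50, |AP|² = 664, |d|² = 50.
distance² = |AP|² − (AP·d)²/|d|² = 664 − 2500/50 = 614, so the distance is √614.

√614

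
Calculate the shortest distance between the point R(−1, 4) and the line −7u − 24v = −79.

2/5

The normal to the line is n = (−7, −24) with |n| = 25.
|n·R − (-79)| = |-89 − (-79)| = 10, so the distance is 10/25 = 2/5.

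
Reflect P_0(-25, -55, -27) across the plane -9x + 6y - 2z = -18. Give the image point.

With n = (-9, 6, -2), the signed offset is (n·P_0 − (-18))/|n|² = -33/121 = -3/11.
P_0' = P_0 − 2t·n = (-25, -55, -27) − (-6/11)·(-9, 6, -2) = (-329/11, -569/11, -309/11).

(-329/11, -569/11, -309/11)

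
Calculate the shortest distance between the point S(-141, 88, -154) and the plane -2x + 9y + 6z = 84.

6

Normal vector n = (-2, 9, 6), and n·(-141, 88, -154) - 84 = 66.
|n| = √(4 + 81 + 36) = 11, so the distance is |66|/11 = 6.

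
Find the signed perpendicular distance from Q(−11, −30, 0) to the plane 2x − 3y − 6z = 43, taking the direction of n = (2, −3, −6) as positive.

25/7

n·Q − 43 = 25.
|n| = 7, so the signed distance is 25/7.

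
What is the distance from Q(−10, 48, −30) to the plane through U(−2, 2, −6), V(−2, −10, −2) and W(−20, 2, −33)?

UV = (0, −12, 4) and UW = (−18, 0, −27), so a normal is n = UV × UW = (324, −72, −216).
n = (324, −72, −216); n·P − 504 = -720; |n| = 396; distance = 720/396 = 20/11.

20/11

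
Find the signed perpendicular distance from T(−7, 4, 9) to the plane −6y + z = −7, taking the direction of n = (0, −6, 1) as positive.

n·T − (-7) = -8.
|n| = √37, so the signed distance is -8/√37.

-8/√37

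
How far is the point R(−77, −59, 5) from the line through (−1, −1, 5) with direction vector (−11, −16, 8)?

2√521

Direction vector d = (−11, −16, 8).
AP = (−76, −58, 0); AP·d = 1764, |AP|² = 9140, |d|² = 441.
distance² = |AP|² − (AP·d)²/|d|² = 9140 − 3111696/441 = 2084, so the distance is 2√521.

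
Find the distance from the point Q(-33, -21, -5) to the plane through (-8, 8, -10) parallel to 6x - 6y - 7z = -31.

Parallel planes share the normal n = (6, -6, -7); since (-8, 8, -10) lies on the plane, its equation is 6x - 6y - 7z = -26.
n = (6, -6, -7); n·P − (-26) = -11; |n| = 11; distance = 11/11 = 1.

1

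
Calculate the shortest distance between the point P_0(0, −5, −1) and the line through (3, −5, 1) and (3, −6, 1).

A direction vector is d = (0, −1, 0).
AP = (−3, 0, −2); AP·d = 0, |AP|² = 13, |d|² = 1.
distance² = |AP|² − (AP·d)²/|d|² = 13 − 0/1 = 13, so the distance is √13.

√13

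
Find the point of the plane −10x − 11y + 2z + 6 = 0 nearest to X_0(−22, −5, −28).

n = (−10, −11, 2), |n|² = 225, and n·X_0 − (-6) = 225.
t = 225/225 = 1, so the foot is X_0 − t·n = (−22, −5, −28) − 1·(−10, −11, 2) = (−12, 6, −30).

(-12, 6, -30)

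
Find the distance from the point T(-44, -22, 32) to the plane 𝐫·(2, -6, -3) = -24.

n = (2, -6, -3); n·P − (-24) = -28; |n| = 7; distance = 28/7 = 4.

4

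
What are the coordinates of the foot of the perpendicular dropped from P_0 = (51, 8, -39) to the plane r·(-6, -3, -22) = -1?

The perpendicular from P_0 has direction n = (-6, -3, -22): r = (51, 8, -39) + λ(-6, -3, -22).
Substitute into the plane: n·(P_0 + λn) = -1 gives 528 + 529λ = -1, so λ = -1.
Foot = (51, 8, -39) + (-1)·(-6, -3, -22) = (57, 11, -17).

(57, 11, -17)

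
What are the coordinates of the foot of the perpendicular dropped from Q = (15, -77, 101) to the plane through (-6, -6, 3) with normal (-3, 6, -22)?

The perpendicular from Q has direction n = (-3, 6, -22): r = (15, -77, 101) + λ(-3, 6, -22).
Substitute into the plane: n·(Q + λn) = -84 gives -2729 + 529λ = -84, so λ = 5.
Foot = (15, -77, 101) + 5·(-3, 6, -22) = (0, -47, -9).

(0, -47, -9)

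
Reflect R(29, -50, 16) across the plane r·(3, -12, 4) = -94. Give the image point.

(-1, 70, -24)

With n = (3, -12, 4), the signed offset is (n·R − (-94))/|n|² = 845/169 = 5.
R' = R − 2t·n = (29, -50, 16) − 10·(3, -12, 4) = (-1, 70, -24).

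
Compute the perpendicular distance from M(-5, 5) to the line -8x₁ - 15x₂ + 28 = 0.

7/17

d = |(-8)·(-5) + (-15)·5 − (-28)| / √(64 + 225) = |-7|/17 = 7/17.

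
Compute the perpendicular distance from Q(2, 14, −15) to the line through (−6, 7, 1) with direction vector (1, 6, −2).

Direction vector d = (1, 6, −2).
AP = (8, 7, −16), and AP × d = (82, 0, 41).
|AP × d|² = 8405 and |d|² = 41, so the distance is √(8405/41) = √205.

√205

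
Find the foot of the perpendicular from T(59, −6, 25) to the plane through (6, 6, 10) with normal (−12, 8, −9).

(23, 18, -2)

The perpendicular from T has direction n = (−12, 8, −9): r = (59, −6, 25) + t(−12, 8, −9).
Substitute into the plane: n·(T + tn) = -114 gives -981 + 289t = -114, so t = 3.
Foot = (59, −6, 25) + 3·(−12, 8, −9) = (23, 18, −2).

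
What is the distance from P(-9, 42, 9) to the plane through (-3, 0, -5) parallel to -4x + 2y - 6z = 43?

Parallel planes share the normal n = (-4, 2, -6); since (-3, 0, -5) lies on the plane, its equation is -4x + 2y - 6z = 42.
Then n·(-9, 42, 9) - 42 = 24.
|n| = √(16 + 4 + 36) = 2√14, so the distance is |24|/(2√14) = 6√14/7.

12/√14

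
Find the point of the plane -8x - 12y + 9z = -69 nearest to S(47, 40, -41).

The perpendicular from S has direction n = (-8, -12, 9): r = (47, 40, -41) + μ(-8, -12, 9).
Substitute into the plane: n·(S + μn) = -69 gives -1225 + 289μ = -69, so μ = 4.
Foot = (47, 40, -41) + 4·(-8, -12, 9) = (15, -8, -5).

(15, -8, -5)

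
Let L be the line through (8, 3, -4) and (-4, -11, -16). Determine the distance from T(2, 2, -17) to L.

√85

A direction vector is d = (-12, -14, -12).
AP = (-6, -1, -13); AP·d = 242, |AP|² = 206, |d|² = 484.
distance² = |AP|² − (AP·d)²/|d|² = 206 − 58564/484 = 85, so the distance is √85.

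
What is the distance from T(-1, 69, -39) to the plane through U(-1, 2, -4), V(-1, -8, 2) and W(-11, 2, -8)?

26/√38

UV = (0, -10, 6) and UW = (-10, 0, -4), so a normal is n = UV × UW = (40, -60, -100).
n = (40, -60, -100); n·P − 240 = -520; |n| = 20√38; distance = 520/(20√38) = 26/√38.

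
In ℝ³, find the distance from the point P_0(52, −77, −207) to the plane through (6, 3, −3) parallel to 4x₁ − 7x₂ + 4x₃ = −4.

8

Parallel planes share the normal n = (4, −7, 4); since (6, 3, −3) lies on the plane, its equation is 4x₁ − 7x₂ + 4x₃ = -9.
Then n·(52, −77, −207) − (−9) = −72.
|n| = √(16 + 49 + 16) = 9, so the distance is |-72|/9 = 8.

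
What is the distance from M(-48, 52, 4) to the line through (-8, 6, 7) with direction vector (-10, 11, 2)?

Direction vector d = (-10, 11, 2).
AP = (-40, 46, -3); AP·d = 900, |AP|² = 3725, |d|² = 225.
distance² = |AP|² − (AP·d)²/|d|² = 3725 − 810000/225 = 125, so the distance is 5√5.

5√5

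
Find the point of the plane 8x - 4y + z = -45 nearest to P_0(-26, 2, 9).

(-10, -6, 11)

n = (8, -4, 1), |n|² = 81, and n·P_0 − (-45) = -162.
t = -162/81 = -2, so the foot is P_0 − t·n = (-26, 2, 9) − (-2)·(8, -4, 1) = (-10, -6, 11).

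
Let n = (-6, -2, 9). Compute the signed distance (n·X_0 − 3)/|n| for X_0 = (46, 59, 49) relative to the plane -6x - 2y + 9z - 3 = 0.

n·X_0 − 3 = 44.
|n| = 11, so the signed distance is 44/11 = 4.

4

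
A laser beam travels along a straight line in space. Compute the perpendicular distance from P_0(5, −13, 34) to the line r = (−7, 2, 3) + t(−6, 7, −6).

√241

Direction vector d = (−6, 7, −6).
AP = (12, −15, 31), and AP × d = (−127, −114, −6).
|AP × d|² = 29161 and |d|² = 121, so the distance is √(29161/121) = √241.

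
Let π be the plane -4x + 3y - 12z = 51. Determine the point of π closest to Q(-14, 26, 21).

The perpendicular from Q has direction n = (-4, 3, -12): r = (-14, 26, 21) + t(-4, 3, -12).
Substitute into the plane: n·(Q + tn) = 51 gives -118 + 169t = 51, so t = 1.
Foot = (-14, 26, 21) + 1·(-4, 3, -12) = (-18, 29, 9).

(-18, 29, 9)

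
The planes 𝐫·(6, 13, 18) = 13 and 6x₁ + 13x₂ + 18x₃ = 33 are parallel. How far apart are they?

Both planes have normal n = (6, 13, 18), |n| = 23. Any point on the first plane is at distance |33 − 13|/|n| = 20/23 from the second.

20/23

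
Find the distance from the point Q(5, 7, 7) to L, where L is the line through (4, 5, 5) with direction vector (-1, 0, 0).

2√2

Direction vector d = (-1, 0, 0).
AP = (1, 2, 2), and AP × d = (0, -2, 2).
|AP × d|² = 8 and |d|² = 1, so the distance is √8 = 2√2.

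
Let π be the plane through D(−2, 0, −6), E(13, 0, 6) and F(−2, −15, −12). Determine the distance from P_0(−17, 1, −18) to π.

DE = (15, 0, 12) and DF = (0, −15, −6), so a normal is n = DE × DF = (180, 90, −225).
d = |180·(-17) + 90·1 + (-225)·(-18) − 990| / √(32400 + 8100 + 50625) = |90| / (135√5) = 2√5/15.

2√5/15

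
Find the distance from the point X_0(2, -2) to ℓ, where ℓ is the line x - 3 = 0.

1

d = |1·2 + 0·(-2) − 3| / √(1 + 0) = |-1|/1 = 1.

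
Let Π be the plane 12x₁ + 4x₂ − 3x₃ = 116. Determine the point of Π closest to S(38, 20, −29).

n = (12, 4, −3), |n|² = 169, and n·S − 116 = 507.
t = 507/169 = 3, so the foot is S − t·n = (38, 20, −29) − 3·(12, 4, −3) = (2, 8, −20).

(2, 8, -20)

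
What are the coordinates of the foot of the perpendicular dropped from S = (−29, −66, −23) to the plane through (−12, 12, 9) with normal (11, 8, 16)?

The perpendicular from S has direction n = (11, 8, 16): r = (−29, −66, −23) + λ(11, 8, 16).
Substitute into the plane: n·(S + λn) = 108 gives -1215 + 441λ = 108, so λ = 3.
Foot = (−29, −66, −23) + 3·(11, 8, 16) = (4, −42, 25).

(4, -42, 25)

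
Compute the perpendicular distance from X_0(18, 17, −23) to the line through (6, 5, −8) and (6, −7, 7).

A direction vector is d = (0, −12, 15).
AP = (12, 12, −15), and AP × d = (0, −180, −144).
|AP × d|² = 53136 and |d|² = 369, so the distance is √(53136/369) = √144 = 12.

12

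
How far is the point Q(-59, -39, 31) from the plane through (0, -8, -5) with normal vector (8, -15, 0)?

7/17

The plane has equation n·(r − (0, -8, -5)) = 0, i.e. n·r = 120.
d = |8·(-59) + (-15)·(-39) − 120| / √(64 + 225 + 0) = |-7| / 17 = 7/17.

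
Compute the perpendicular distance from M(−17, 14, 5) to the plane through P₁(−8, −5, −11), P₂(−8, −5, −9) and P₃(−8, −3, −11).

P₁P₂ = (0, 0, 2) and P₁P₃ = (0, 2, 0), so a normal is n = P₁P₂ × P₁P₃ = (−4, 0, 0).
d = |(-4)·(-17) − 32| / √(16 + 0 + 0) = |36| / 4 = 9.

9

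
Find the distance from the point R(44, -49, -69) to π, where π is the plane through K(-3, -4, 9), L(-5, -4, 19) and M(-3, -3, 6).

KL = (-2, 0, 10) and KM = (0, 1, -3), so a normal is n = KL × KM = (-10, -6, -2).
d = |(-10)·44 + (-6)·(-49) + (-2)·(-69) − 36| / √(100 + 36 + 4) = |-44| / (2√35) = 22/√35.

22√35/35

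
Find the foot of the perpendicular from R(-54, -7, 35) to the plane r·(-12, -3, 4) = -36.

(6, 8, 15)

n = (-12, -3, 4), |n|² = 169, and n·R − (-36) = 845.
t = 845/169 = 5, so the foot is R − t·n = (-54, -7, 35) − 5·(-12, -3, 4) = (6, 8, 15).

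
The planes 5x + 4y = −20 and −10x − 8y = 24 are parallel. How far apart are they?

Divide the second equation by -2 to match normals: 5x + 4y = -12.
With common normal n = (5, 4, 0) (|n| = √41), the distance is |(-20) − (-12)|/|n| = 8/√41 = 8√41/41.

8√41/41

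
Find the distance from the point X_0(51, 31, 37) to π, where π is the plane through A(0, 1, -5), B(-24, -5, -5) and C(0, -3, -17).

3

AB = (-24, -6, 0) and AC = (0, -4, -12), so a normal is n = AB × AC = (72, -288, 96).
n = (72, -288, 96); n·P − (-768) = -936; |n| = 312; distance = 936/312 = 3.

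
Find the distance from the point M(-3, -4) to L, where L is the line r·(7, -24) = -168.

The normal to the line is n = (7, -24) with |n| = 25.
|n·M − (-168)| = |75 − (-168)| = 243, so the distance is 243/25.

243/25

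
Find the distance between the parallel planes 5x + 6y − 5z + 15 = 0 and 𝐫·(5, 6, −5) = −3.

With common normal n = (5, 6, −5) (|n| = √86), the distance is |(-15) − (-3)|/|n| = 12/√86.

12/√86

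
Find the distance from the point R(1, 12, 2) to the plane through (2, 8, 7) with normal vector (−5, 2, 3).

√38/19

The plane has equation n·(r − (2, 8, 7)) = 0, i.e. n·r = 27.
Then n·(1, 12, 2) − 27 = −2.
|n| = √(25 + 4 + 9) = √38, so the distance is |-2|/√38 = √38/19.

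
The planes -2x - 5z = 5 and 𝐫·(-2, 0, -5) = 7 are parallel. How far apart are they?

2√29/29

With common normal n = (-2, 0, -5) (|n| = √29), the distance is |5 − 7|/|n| = 2/√29.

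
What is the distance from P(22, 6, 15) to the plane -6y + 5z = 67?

Normal vector n = (0, -6, 5), and n·(22, 6, 15) - 67 = -28.
|n| = √(0 + 36 + 25) = √61, so the distance is |-28|/√61 = 28√61/61.

28/√61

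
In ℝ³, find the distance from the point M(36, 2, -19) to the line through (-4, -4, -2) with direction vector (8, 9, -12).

√769

Direction vector d = (8, 9, -12).
AP = (40, 6, -17); AP·d = 578, |AP|² = 1925, |d|² = 289.
distance² = |AP|² − (AP·d)²/|d|² = 1925 − 334084/289 = 769, so the distance is √769.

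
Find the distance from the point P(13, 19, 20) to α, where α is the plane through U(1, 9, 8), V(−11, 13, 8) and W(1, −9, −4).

UV = (−12, 4, 0) and UW = (0, −18, −12), so a normal is n = UV × UW = (−48, −144, 216).
Then n·(13, 19, 20) − 384 = 576.
|n| = √(2304 + 20736 + 46656) = 264, so the distance is |576|/264 = 24/11.

24/11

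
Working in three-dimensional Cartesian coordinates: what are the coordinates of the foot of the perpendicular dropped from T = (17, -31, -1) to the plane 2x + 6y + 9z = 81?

(21, -19, 17)

n = (2, 6, 9), |n|² = 121, and n·T − 81 = -242.
t = -242/121 = -2, so the foot is T − t·n = (17, -31, -1) − (-2)·(2, 6, 9) = (21, -19, 17).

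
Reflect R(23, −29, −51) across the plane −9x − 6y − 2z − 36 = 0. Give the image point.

n = (−9, −6, −2), |n|² = 121, n·R − 36 = 33, so t = 33/121 = 3/11.
Foot F = R − (3/11)·n = (280/11, −301/11, −555/11); the reflection is 2F − R = (307/11, −283/11, −549/11).

(307/11, -283/11, -549/11)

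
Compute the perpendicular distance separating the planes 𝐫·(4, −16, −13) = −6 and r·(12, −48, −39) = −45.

3/7

Divide the second equation by 3 to match normals: 4x₁ − 16x₂ − 13x₃ = -15.
Both planes have normal n = (4, −16, −13), |n| = 21. Any point on the first plane is at distance |(-15) − (-6)|/|n| = 9/21 = 3/7 from the second.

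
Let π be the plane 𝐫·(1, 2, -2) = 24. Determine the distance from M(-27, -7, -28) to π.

Normal vector n = (1, 2, -2), and n·(-27, -7, -28) - 24 = -9.
|n| = √(1 + 4 + 4) = 3, so the distance is |-9|/3 = 3.

3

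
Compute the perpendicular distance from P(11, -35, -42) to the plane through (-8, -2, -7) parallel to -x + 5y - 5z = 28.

3√51/17

Parallel planes share the normal n = (-1, 5, -5); since (-8, -2, -7) lies on the plane, its equation is -x + 5y - 5z = 33.
n = (-1, 5, -5); n·P − 33 = -9; |n| = √51; distance = 9/√51.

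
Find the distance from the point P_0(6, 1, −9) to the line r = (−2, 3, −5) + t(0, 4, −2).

Direction vector d = (0, 4, −2).
AP = (8, −2, −4); AP·d = 0, |AP|² = 84, |d|² = 20.
distance² = |AP|² − (AP·d)²/|d|² = 84 − 0/20 = 84, so the distance is 2√21.

2√21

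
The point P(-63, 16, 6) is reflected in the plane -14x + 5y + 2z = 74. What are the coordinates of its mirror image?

With n = (-14, 5, 2), the signed offset is (n·P − 74)/|n|² = 900/225 = 4.
P' = P − 2t·n = (-63, 16, 6) − 8·(-14, 5, 2) = (49, -24, -10).

(49, -24, -10)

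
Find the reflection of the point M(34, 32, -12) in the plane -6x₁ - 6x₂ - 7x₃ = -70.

(10, 8, -40)

With n = (-6, -6, -7), the signed offset is (n·M − (-70))/|n|² = -242/121 = -2.
M' = M − 2t·n = (34, 32, -12) − (-4)·(-6, -6, -7) = (10, 8, -40).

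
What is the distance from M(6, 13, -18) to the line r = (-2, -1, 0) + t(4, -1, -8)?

Direction vector d = (4, -1, -8).
AP = (8, 14, -18); AP·d = 162, |AP|² = 584, |d|² = 81.
distance² = |AP|² − (AP·d)²/|d|² = 584 − 26244/81 = 260, so the distance is 2√65.

2√65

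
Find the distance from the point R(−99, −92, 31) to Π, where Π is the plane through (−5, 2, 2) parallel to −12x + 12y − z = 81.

Parallel planes share the normal n = (−12, 12, −1); since (−5, 2, 2) lies on the plane, its equation is −12x + 12y − z = 82.
d = |(-12)·(-99) + 12·(-92) + (-1)·31 − 82| / √(144 + 144 + 1) = |-29| / 17 = 29/17.

29/17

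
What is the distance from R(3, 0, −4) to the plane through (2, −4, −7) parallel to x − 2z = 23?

√5

Parallel planes share the normal n = (1, 0, −2); since (2, −4, −7) lies on the plane, its equation is x − 2z = 16.
Then n·(3, 0, −4) − 16 = −5.
|n| = √(1 + 0 + 4) = √5, so the distance is |-5|/√5 = √5.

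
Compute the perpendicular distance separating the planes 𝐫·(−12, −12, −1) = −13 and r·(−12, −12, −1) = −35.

With common normal n = (−12, −12, −1) (|n| = 17), the distance is |(-13) − (-35)|/|n| = 22/17.

22/17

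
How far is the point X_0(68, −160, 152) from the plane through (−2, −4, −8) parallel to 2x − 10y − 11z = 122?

4

Parallel planes share the normal n = (2, −10, −11); since (−2, −4, −8) lies on the plane, its equation is 2x − 10y − 11z = 124.
n = (2, −10, −11); n·P − 124 = -60; |n| = 15; distance = 60/15 = 4.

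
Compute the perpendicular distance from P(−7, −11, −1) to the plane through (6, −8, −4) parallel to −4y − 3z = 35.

3/5

Parallel planes share the normal n = (0, −4, −3); since (6, −8, −4) lies on the plane, its equation is −4y − 3z = 44.
d = |(-4)·(-11) + (-3)·(-1) − 44| / √(0 + 16 + 9) = |3| / 5 = 3/5.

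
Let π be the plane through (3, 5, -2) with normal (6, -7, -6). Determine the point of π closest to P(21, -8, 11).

n = (6, -7, -6), |n|² = 121, and n·P − (-5) = 121.
t = 121/121 = 1, so the foot is P − t·n = (21, -8, 11) − 1·(6, -7, -6) = (15, -1, 17).

(15, -1, 17)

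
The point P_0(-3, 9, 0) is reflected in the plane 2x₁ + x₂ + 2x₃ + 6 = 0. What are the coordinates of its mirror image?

With n = (2, 1, 2), the signed offset is (n·P_0 − (-6))/|n|² = 9/9 = 1.
P_0' = P_0 − 2t·n = (-3, 9, 0) − 2·(2, 1, 2) = (-7, 7, -4).

(-7, 7, -4)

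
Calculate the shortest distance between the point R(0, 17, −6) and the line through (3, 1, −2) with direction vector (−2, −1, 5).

Direction vector d = (−2, −1, 5).
AP = (−3, 16, −4), and AP × d = (76, 23, 35).
|AP × d|² = 7530 and |d|² = 30, so the distance is √(7530/30) = √251.

√251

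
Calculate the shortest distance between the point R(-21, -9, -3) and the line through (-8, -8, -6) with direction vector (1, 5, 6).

Direction vector d = (1, 5, 6).
AP = (-13, -1, 3); AP·d = 0, |AP|² = 179, |d|² = 62.
distance² = |AP|² − (AP·d)²/|d|² = 179 − 0/62 = 179, so the distance is √179.

√179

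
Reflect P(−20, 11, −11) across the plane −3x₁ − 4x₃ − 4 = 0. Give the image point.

(4, 11, 21)

n = (−3, 0, −4), |n|² = 25, n·P − 4 = 100, so t = 100/25 = 4.
Foot F = P − 4·n = (−8, 11, 5); the reflection is 2F − P = (4, 11, 21).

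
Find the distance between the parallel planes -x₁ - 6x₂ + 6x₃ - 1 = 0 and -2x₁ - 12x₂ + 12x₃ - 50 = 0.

Divide the second equation by 2 to match normals: -x₁ - 6x₂ + 6x₃ = 25.
Both planes have normal n = (-1, -6, 6), |n| = √73. Any point on the first plane is at distance |25 − 1|/|n| = 24/√73 = 24√73/73 from the second.

24√73/73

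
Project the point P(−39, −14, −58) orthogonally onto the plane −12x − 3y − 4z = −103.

n = (−12, −3, −4), |n|² = 169, and n·P − (-103) = 845.
t = 845/169 = 5, so the foot is P − t·n = (−39, −14, −58) − 5·(−12, −3, −4) = (21, 1, −38).

(21, 1, -38)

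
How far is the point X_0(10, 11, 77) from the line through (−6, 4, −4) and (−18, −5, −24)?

A direction vector is d = (−12, −9, −20).
AP = (16, 7, 81); AP·d = -1875, |AP|² = 6866, |d|² = 625.
distance² = |AP|² − (AP·d)²/|d|² = 6866 − 3515625/625 = 1241, so the distance is √1241.

√1241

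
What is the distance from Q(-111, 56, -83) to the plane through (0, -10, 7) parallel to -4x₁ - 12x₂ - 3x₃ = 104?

Parallel planes share the normal n = (-4, -12, -3); since (0, -10, 7) lies on the plane, its equation is -4x₁ - 12x₂ - 3x₃ = 99.
d = |(-4)·(-111) + (-12)·56 + (-3)·(-83) − 99| / √(16 + 144 + 9) = |-78| / 13 = 6.

6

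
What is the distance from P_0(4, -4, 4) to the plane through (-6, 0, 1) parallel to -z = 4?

3

Parallel planes share the normal n = (0, 0, -1); since (-6, 0, 1) lies on the plane, its equation is -z = -1.
d = |(-1)·4 − (-1)| / √(0 + 0 + 1) = |-3| / 1 = 3.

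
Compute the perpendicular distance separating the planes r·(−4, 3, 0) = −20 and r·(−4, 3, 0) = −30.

2

Both planes have normal n = (−4, 3, 0), |n| = 5. Any point on the first plane is at distance |(-30) − (-20)|/|n| = 10/5 = 2 from the second.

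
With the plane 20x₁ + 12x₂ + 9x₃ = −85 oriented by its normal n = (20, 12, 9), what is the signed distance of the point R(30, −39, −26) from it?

n·R − (-85) = -17.
|n| = 25, so the signed distance is -17/25.

-17/25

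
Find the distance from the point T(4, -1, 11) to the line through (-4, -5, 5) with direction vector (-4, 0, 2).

4√6

Direction vector d = (-4, 0, 2).
AP = (8, 4, 6), and AP × d = (8, -40, 16).
|AP × d|² = 1920 and |d|² = 20, so the distance is √(1920/20) = √96 = 4√6.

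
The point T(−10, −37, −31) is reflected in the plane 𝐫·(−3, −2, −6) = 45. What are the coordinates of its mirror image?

n = (−3, −2, −6), |n|² = 49, n·T − 45 = 245, so t = 245/49 = 5.
Foot F = T − 5·n = (5, −27, −1); the reflection is 2F − T = (20, −17, 29).

(20, -17, 29)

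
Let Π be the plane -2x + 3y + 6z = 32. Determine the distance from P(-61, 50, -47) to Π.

6

d = |(-2)·(-61) + 3·50 + 6·(-47) − 32| / √(4 + 9 + 36) = |-42| / 7 = 6.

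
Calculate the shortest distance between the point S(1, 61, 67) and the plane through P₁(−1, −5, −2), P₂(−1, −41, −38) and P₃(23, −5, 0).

2

P₁P₂ = (0, −36, −36) and P₁P₃ = (24, 0, 2), so a normal is n = P₁P₂ × P₁P₃ = (−72, −864, 864).
d = |(-72)·1 + (-864)·61 + 864·67 − 2664| / √(5184 + 746496 + 746496) = |2448| / 1224 = 2.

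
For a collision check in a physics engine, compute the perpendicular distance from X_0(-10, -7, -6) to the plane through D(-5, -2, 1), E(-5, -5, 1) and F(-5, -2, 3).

5

DE = (0, -3, 0) and DF = (0, 0, 2), so a normal is n = DE × DF = (-6, 0, 0).
n = (-6, 0, 0); n·P − 30 = 30; |n| = 6; distance = 30/6 = 5.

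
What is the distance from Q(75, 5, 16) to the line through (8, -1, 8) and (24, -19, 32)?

√3433

A direction vector is d = (16, -18, 24).
AP = (67, 6, 8); AP·d = 1156, |AP|² = 4589, |d|² = 1156.
distance² = |AP|² − (AP·d)²/|d|² = 4589 − 1336336/1156 = 3433, so the distance is √3433.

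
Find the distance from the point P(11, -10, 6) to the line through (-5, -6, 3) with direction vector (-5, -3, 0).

√145

Direction vector d = (-5, -3, 0).
AP = (16, -4, 3); AP·d = -68, |AP|² = 281, |d|² = 34.
distance² = |AP|² − (AP·d)²/|d|² = 281 − 4624/34 = 145, so the distance is √145.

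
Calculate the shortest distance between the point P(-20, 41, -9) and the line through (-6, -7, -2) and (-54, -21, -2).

√2549

A direction vector is d = (-48, -14, 0).
AP = (-14, 48, -7); AP·d = 0, |AP|² = 2549, |d|² = 2500.
distance² = |AP|² − (AP·d)²/|d|² = 2549 − 0/2500 = 2549, so the distance is √2549.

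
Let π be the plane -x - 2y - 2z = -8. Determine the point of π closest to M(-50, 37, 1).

The perpendicular from M has direction n = (-1, -2, -2): r = (-50, 37, 1) + μ(-1, -2, -2).
Substitute into the plane: n·(M + μn) = -8 gives -26 + 9μ = -8, so μ = 2.
Foot = (-50, 37, 1) + 2·(-1, -2, -2) = (-52, 33, -3).

(-52, 33, -3)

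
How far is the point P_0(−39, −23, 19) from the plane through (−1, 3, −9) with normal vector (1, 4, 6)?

The plane has equation n·(r − (−1, 3, −9)) = 0, i.e. n·r = -43.
Then n·(−39, −23, 19) − (−43) = 26.
|n| = √(1 + 16 + 36) = √53, so the distance is |26|/√53 = 26√53/53.

26/√53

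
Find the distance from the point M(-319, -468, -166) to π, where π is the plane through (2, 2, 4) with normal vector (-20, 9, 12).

6

The plane has equation n·(r − (2, 2, 4)) = 0, i.e. n·r = 26.
Then n·(-319, -468, -166) - 26 = 150.
|n| = √(400 + 81 + 144) = 25, so the distance is |150|/25 = 6.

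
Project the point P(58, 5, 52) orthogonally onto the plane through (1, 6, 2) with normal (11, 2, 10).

(3, -5, 2)

n = (11, 2, 10), |n|² = 225, and n·P − 43 = 1125.
t = 1125/225 = 5, so the foot is P − t·n = (58, 5, 52) − 5·(11, 2, 10) = (3, -5, 2).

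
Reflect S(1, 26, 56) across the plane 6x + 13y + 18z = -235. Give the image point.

n = (6, 13, 18), |n|² = 529, n·S − (-235) = 1587, so t = 1587/529 = 3.
Foot F = S − 3·n = (-17, -13, 2); the reflection is 2F − S = (-35, -52, -52).

(-35, -52, -52)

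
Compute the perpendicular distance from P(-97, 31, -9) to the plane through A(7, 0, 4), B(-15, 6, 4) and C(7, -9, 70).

AB = (-22, 6, 0) and AC = (0, -9, 66), so a normal is n = AB × AC = (396, 1452, 198).
Then n·(-97, 31, -9) - 3564 = 1254.
|n| = √(156816 + 2108304 + 39204) = 1518, so the distance is |1254|/1518 = 19/23.

19/23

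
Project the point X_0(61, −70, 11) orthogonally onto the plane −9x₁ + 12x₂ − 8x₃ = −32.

n = (−9, 12, −8), |n|² = 289, and n·X_0 − (-32) = -1445.
t = -1445/289 = -5, so the foot is X_0 − t·n = (61, −70, 11) − (-5)·(−9, 12, −8) = (16, −10, −29).

(16, -10, -29)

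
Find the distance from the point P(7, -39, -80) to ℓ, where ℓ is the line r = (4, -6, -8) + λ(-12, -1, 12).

3√409

Direction vector d = (-12, -1, 12).
AP = (3, -33, -72), and AP × d = (-468, 828, -399).
|AP × d|² = 1063809 and |d|² = 289, so the distance is √(1063809/289) = √3681 = 3√409.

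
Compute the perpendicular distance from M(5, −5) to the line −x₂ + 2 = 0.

7

The normal to the line is n = (0, −1) with |n| = 1.
|n·M − (-2)| = |5 − (-2)| = 7, so the distance is 7/1 = 7.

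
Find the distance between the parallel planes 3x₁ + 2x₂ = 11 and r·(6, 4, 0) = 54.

16/√13

Divide the second equation by 2 to match normals: 3x₁ + 2x₂ = 27.
With common normal n = (3, 2, 0) (|n| = √13), the distance is |11 − 27|/|n| = 16/√13 = 16√13/13.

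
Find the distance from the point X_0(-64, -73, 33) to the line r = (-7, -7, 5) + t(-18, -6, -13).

3√697

Direction vector d = (-18, -6, -13).
AP = (-57, -66, 28), and AP × d = (1026, -1245, -846).
|AP × d|² = 3318417 and |d|² = 529, so the distance is √(3318417/529) = √6273 = 3√697.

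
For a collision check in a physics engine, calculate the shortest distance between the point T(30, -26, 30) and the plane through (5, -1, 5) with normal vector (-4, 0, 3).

The plane has equation n·(r − (5, -1, 5)) = 0, i.e. n·r = -5.
n = (-4, 0, 3); n·P − (-5) = -25; |n| = 5; distance = 25/5 = 5.

5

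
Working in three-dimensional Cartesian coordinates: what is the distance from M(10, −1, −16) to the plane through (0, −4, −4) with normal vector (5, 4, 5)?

√66/33

The plane has equation n·(r − (0, −4, −4)) = 0, i.e. n·r = -36.
Then n·(10, −1, −16) − (−36) = 2.
|n| = √(25 + 16 + 25) = √66, so the distance is |2|/√66 = √66/33.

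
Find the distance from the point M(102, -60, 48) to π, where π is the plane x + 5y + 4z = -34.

28/√42

Normal vector n = (1, 5, 4), and n·(102, -60, 48) - (-34) = 28.
|n| = √(1 + 25 + 16) = √42, so the distance is |28|/√42 = 2√42/3.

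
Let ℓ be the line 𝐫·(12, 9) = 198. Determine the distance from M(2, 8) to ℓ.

34/5

d = |12·2 + 9·8 − 198| / √(144 + 81) = |-102|/15 = 34/5.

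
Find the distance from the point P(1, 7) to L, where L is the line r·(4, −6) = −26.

6√13/13

The normal to the line is n = (4, −6) with |n| = 2√13.
|n·P − (-26)| = |-38 − (-26)| = 12, so the distance is 12/(2√13) = 6/√13.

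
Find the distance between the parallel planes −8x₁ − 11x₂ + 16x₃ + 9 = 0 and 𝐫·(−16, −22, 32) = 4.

Divide the second equation by 2 to match normals: −8x₁ − 11x₂ + 16x₃ = 2.
Both planes have normal n = (−8, −11, 16), |n| = 21. Any point on the first plane is at distance |2 − (-9)|/|n| = 11/21 from the second.

11/21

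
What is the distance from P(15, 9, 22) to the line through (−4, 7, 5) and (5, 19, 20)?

A direction vector is d = (9, 12, 15).
AP = (19, 2, 17), and AP × d = (−174, −132, 210).
|AP × d|² = 91800 and |d|² = 450, so the distance is √(91800/450) = √204 = 2√51.

2√51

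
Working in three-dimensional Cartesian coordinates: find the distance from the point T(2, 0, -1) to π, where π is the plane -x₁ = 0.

n = (-1, 0, 0); n·P − 0 = -2; |n| = 1; distance = 2/1 = 2.

2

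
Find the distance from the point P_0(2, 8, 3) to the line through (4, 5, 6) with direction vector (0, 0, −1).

√13

Direction vector d = (0, 0, −1).
AP = (−2, 3, −3), and AP × d = (−3, −2, 0).
|AP × d|² = 13 and |d|² = 1, so the distance is √13.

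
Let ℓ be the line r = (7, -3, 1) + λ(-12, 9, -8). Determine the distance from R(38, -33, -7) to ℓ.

Direction vector d = (-12, 9, -8).
AP = (31, -30, -8); AP·d = -578, |AP|² = 1925, |d|² = 289.
distance² = |AP|² − (AP·d)²/|d|² = 1925 − 334084/289 = 769, so the distance is √769.

√769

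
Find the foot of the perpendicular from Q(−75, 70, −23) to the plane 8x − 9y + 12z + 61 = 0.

n = (8, −9, 12), |n|² = 289, and n·Q − (-61) = -1445.
t = -1445/289 = -5, so the foot is Q − t·n = (−75, 70, −23) − (-5)·(8, −9, 12) = (−35, 25, 37).

(-35, 25, 37)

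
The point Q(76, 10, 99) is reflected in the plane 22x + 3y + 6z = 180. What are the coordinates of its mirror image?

(-100, -14, 51)

n = (22, 3, 6), |n|² = 529, n·Q − 180 = 2116, so t = 2116/529 = 4.
Foot F = Q − 4·n = (-12, -2, 75); the reflection is 2F − Q = (-100, -14, 51).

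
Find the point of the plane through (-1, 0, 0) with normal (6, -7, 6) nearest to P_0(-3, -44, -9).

(-15, -30, -21)

The perpendicular from P_0 has direction n = (6, -7, 6): r = (-3, -44, -9) + t(6, -7, 6).
Substitute into the plane: n·(P_0 + tn) = -6 gives 236 + 121t = -6, so t = -2.
Foot = (-3, -44, -9) + (-2)·(6, -7, 6) = (-15, -30, -21).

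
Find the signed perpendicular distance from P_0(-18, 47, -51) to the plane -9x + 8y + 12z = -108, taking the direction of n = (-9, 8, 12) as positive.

2

n·P_0 − (-108) = 34.
|n| = 17, so the signed distance is 34/17 = 2.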